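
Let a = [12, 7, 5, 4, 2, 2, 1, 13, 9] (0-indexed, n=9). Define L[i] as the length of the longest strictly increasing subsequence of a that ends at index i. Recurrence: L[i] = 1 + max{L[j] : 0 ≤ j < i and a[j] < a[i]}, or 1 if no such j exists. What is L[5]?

   i    0    1    2    3    4    5    6    7    8
a[i]   12    7    5    4    2    2    1   13    9
L[i]    1    1    1    1    1    1    1    2    2

1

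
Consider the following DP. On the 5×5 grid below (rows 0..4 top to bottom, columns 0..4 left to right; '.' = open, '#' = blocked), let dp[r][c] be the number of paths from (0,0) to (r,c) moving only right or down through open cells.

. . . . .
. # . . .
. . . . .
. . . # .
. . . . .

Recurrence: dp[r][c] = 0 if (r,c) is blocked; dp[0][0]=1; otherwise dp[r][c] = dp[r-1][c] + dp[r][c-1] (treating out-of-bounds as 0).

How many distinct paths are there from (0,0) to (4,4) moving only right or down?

r\c   0   1   2   3   4
  0   1   1   1   1   1
  1   1   0   1   2   3
  2   1   1   2   4   7
  3   1   2   4   0   7
  4   1   3   7   7  14

14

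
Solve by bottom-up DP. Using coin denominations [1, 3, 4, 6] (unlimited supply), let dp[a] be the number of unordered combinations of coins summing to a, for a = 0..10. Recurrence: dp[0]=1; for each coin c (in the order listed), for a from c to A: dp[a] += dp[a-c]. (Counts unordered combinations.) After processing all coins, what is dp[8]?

after  coin     0     1     2     3     4     5     6     7     8     9    10
          1     1     1     1     1     1     1     1     1     1     1     1
          3     1     1     1     2     2     2     3     3     3     4     4
          4     1     1     1     2     3     3     4     5     6     7     8
          6     1     1     1     2     3     3     5     6     7     9    11

7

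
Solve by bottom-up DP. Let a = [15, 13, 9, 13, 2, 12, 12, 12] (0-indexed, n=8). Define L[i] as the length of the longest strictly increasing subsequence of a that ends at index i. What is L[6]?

2

   i    0    1    2    3    4    5    6    7
a[i]   15   13    9   13    2   12   12   12
L[i]    1    1    1    2    1    2    2    2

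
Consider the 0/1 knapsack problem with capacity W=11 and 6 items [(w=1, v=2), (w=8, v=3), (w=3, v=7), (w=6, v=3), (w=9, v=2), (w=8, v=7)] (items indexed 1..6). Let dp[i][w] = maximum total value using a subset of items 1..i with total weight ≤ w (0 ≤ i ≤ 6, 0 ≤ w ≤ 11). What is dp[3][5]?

9

i\w   0   1   2   3   4   5   6   7   8   9  10  11
  0   0   0   0   0   0   0   0   0   0   0   0   0
  1   0   2   2   2   2   2   2   2   2   2   2   2
  2   0   2   2   2   2   2   2   2   3   5   5   5
  3   0   2   2   7   9   9   9   9   9   9   9  10
  4   0   2   2   7   9   9   9   9   9  10  12  12
  5   0   2   2   7   9   9   9   9   9  10  12  12
  6   0   2   2   7   9   9   9   9   9  10  12  14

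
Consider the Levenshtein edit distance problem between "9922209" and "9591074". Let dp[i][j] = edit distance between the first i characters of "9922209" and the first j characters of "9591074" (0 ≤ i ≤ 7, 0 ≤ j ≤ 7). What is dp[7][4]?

6

   ''  9  5  9  1  0  7  4
''  0  1  2  3  4  5  6  7
 9  1  0  1  2  3  4  5  6
 9  2  1  1  1  2  3  4  5
 2  3  2  2  2  2  3  4  5
 2  4  3  3  3  3  3  4  5
 2  5  4  4  4  4  4  4  5
 0  6  5  5  5  5  4  5  5
 9  7  6  6  5  6  5  5  6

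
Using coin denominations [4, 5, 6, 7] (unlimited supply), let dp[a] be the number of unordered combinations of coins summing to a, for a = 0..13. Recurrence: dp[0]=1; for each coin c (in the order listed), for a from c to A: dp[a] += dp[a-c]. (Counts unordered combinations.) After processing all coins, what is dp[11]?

after  coin     0     1     2     3     4     5     6     7     8     9    10    11    12    13
          4     1     0     0     0     1     0     0     0     1     0     0     0     1     0
          5     1     0     0     0     1     1     0     0     1     1     1     0     1     1
          6     1     0     0     0     1     1     1     0     1     1     2     1     2     1
          7     1     0     0     0     1     1     1     1     1     1     2     2     3     2

2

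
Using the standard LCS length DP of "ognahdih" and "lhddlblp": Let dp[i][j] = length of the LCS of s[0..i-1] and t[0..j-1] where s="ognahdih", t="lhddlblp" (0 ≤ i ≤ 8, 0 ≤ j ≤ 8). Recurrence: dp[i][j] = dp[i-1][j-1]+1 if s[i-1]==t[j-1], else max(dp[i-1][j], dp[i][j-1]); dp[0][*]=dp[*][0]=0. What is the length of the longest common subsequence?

   ''  l  h  d  d  l  b  l  p
''  0  0  0  0  0  0  0  0  0
 o  0  0  0  0  0  0  0  0  0
 g  0  0  0  0  0  0  0  0  0
 n  0  0  0  0  0  0  0  0  0
 a  0  0  0  0  0  0  0  0  0
 h  0  0  1  1  1  1  1  1  1
 d  0  0  1  2  2  2  2  2  2
 i  0  0  1  2  2  2  2  2  2
 h  0  0  1  2  2  2  2  2  2

2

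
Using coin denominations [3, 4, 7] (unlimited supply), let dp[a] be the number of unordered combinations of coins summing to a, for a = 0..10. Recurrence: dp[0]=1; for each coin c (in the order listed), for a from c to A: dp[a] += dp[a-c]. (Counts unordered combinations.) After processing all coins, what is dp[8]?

1

after  coin     0     1     2     3     4     5     6     7     8     9    10
          3     1     0     0     1     0     0     1     0     0     1     0
          4     1     0     0     1     1     0     1     1     1     1     1
          7     1     0     0     1     1     0     1     2     1     1     2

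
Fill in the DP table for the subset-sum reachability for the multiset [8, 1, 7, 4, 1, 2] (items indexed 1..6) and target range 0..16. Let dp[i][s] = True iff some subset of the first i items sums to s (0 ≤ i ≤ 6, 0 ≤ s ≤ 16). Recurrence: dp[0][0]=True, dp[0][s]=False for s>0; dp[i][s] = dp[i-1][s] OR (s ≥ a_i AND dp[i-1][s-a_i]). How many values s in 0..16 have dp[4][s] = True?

i\s   0   1   2   3   4   5   6   7   8   9  10  11  12  13  14  15  16
  0   T   F   F   F   F   F   F   F   F   F   F   F   F   F   F   F   F
  1   T   F   F   F   F   F   F   F   T   F   F   F   F   F   F   F   F
  2   T   T   F   F   F   F   F   F   T   T   F   F   F   F   F   F   F
  3   T   T   F   F   F   F   F   T   T   T   F   F   F   F   F   T   T
  4   T   T   F   F   T   T   F   T   T   T   F   T   T   T   F   T   T
  5   T   T   T   F   T   T   T   T   T   T   T   T   T   T   T   T   T
  6   T   T   T   T   T   T   T   T   T   T   T   T   T   T   T   T   T

12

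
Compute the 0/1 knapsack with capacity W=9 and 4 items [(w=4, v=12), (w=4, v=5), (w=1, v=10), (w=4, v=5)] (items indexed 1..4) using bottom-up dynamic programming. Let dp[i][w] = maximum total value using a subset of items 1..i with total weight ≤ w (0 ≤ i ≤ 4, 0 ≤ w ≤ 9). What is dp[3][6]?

i\w   0   1   2   3   4   5   6   7   8   9
  0   0   0   0   0   0   0   0   0   0   0
  1   0   0   0   0  12  12  12  12  12  12
  2   0   0   0   0  12  12  12  12  17  17
  3   0  10  10  10  12  22  22  22  22  27
  4   0  10  10  10  12  22  22  22  22  27

22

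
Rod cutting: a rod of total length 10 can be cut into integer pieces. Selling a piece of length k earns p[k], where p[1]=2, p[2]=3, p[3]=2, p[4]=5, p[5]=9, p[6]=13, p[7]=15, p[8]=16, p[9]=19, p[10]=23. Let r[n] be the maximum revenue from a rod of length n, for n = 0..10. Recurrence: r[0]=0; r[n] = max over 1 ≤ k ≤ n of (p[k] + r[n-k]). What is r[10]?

23

   n    0    1    2    3    4    5    6    7    8    9   10
r[n]    0    2    4    6    8   10   13   15   17   19   23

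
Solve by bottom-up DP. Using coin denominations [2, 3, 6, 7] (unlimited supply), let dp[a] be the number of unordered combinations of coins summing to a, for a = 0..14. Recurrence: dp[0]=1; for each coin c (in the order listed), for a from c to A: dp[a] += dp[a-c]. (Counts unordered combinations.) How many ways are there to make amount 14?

8

after  coin     0     1     2     3     4     5     6     7     8     9    10    11    12    13    14
          2     1     0     1     0     1     0     1     0     1     0     1     0     1     0     1
          3     1     0     1     1     1     1     2     1     2     2     2     2     3     2     3
          6     1     0     1     1     1     1     3     1     3     3     3     3     6     3     6
          7     1     0     1     1     1     1     3     2     3     4     4     4     7     6     8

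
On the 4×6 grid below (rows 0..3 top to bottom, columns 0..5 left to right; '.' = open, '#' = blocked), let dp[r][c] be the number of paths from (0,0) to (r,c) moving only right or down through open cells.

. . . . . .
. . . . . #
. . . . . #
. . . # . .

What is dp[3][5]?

r\c   0   1   2   3   4   5
  0   1   1   1   1   1   1
  1   1   2   3   4   5   0
  2   1   3   6  10  15   0
  3   1   4  10   0  15  15

15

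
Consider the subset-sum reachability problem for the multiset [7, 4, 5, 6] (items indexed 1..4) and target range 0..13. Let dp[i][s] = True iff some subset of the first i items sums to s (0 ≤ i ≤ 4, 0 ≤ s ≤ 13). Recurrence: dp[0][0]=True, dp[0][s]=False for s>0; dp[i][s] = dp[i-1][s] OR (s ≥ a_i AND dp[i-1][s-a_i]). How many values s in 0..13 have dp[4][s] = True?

10

i\s   0   1   2   3   4   5   6   7   8   9  10  11  12  13
  0   T   F   F   F   F   F   F   F   F   F   F   F   F   F
  1   T   F   F   F   F   F   F   T   F   F   F   F   F   F
  2   T   F   F   F   T   F   F   T   F   F   F   T   F   F
  3   T   F   F   F   T   T   F   T   F   T   F   T   T   F
  4   T   F   F   F   T   T   T   T   F   T   T   T   T   T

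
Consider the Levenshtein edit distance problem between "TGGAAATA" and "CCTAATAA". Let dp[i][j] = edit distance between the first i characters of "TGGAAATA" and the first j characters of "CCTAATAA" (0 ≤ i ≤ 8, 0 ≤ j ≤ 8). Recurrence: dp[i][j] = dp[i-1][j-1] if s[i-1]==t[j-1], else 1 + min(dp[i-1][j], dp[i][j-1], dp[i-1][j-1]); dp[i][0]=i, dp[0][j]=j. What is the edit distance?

   ''  C  C  T  A  A  T  A  A
''  0  1  2  3  4  5  6  7  8
 T  1  1  2  2  3  4  5  6  7
 G  2  2  2  3  3  4  5  6  7
 G  3  3  3  3  4  4  5  6  7
 A  4  4  4  4  3  4  5  5  6
 A  5  5  5  5  4  3  4  5  5
 A  6  6  6  6  5  4  4  4  5
 T  7  7  7  6  6  5  4  5  5
 A  8  8  8  7  6  6  5  4  5

5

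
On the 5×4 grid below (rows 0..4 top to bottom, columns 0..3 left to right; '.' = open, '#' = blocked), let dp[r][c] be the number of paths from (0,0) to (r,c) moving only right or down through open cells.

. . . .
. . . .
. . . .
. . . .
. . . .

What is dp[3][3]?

20

r\c   0   1   2   3
  0   1   1   1   1
  1   1   2   3   4
  2   1   3   6  10
  3   1   4  10  20
  4   1   5  15  35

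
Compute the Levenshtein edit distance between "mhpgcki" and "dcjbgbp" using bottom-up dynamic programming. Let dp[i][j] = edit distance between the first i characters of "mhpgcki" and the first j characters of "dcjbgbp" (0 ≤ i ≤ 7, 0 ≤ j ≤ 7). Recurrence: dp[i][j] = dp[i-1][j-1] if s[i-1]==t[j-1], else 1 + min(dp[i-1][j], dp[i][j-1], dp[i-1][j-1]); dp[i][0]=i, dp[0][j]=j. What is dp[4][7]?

   ''  d  c  j  b  g  b  p
''  0  1  2  3  4  5  6  7
 m  1  1  2  3  4  5  6  7
 h  2  2  2  3  4  5  6  7
 p  3  3  3  3  4  5  6  6
 g  4  4  4  4  4  4  5  6
 c  5  5  4  5  5  5  5  6
 k  6  6  5  5  6  6  6  6
 i  7  7  6  6  6  7  7  7

6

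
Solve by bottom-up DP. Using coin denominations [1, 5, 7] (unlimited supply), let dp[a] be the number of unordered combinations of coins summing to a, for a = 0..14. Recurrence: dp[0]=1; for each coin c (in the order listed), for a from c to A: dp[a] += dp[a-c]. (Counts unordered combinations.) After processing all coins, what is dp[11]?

after  coin     0     1     2     3     4     5     6     7     8     9    10    11    12    13    14
          1     1     1     1     1     1     1     1     1     1     1     1     1     1     1     1
          5     1     1     1     1     1     2     2     2     2     2     3     3     3     3     3
          7     1     1     1     1     1     2     2     3     3     3     4     4     5     5     6

4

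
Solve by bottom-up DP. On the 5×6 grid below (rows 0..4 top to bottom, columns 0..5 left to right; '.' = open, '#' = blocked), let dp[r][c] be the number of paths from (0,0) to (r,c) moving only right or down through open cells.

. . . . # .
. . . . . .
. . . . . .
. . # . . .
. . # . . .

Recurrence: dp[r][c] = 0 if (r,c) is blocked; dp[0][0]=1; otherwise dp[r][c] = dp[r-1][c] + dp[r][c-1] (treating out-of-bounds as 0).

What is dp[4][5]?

r\c   0   1   2   3   4   5
  0   1   1   1   1   0   0
  1   1   2   3   4   4   4
  2   1   3   6  10  14  18
  3   1   4   0  10  24  42
  4   1   5   0  10  34  76

76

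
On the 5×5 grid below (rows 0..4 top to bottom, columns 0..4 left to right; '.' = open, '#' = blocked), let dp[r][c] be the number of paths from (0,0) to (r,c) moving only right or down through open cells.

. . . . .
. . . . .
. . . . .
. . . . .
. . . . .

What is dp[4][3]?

r\c   0   1   2   3   4
  0   1   1   1   1   1
  1   1   2   3   4   5
  2   1   3   6  10  15
  3   1   4  10  20  35
  4   1   5  15  35  70

35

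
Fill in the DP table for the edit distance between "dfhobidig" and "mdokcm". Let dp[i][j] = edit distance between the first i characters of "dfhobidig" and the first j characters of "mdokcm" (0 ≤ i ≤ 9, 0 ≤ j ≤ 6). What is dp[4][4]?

   ''  m  d  o  k  c  m
''  0  1  2  3  4  5  6
 d  1  1  1  2  3  4  5
 f  2  2  2  2  3  4  5
 h  3  3  3  3  3  4  5
 o  4  4  4  3  4  4  5
 b  5  5  5  4  4  5  5
 i  6  6  6  5  5  5  6
 d  7  7  6  6  6  6  6
 i  8  8  7  7  7  7  7
 g  9  9  8  8  8  8  8

4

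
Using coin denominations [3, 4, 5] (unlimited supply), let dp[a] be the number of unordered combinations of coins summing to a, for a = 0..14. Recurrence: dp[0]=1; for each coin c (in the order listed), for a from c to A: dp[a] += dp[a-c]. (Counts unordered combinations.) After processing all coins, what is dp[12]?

after  coin     0     1     2     3     4     5     6     7     8     9    10    11    12    13    14
          3     1     0     0     1     0     0     1     0     0     1     0     0     1     0     0
          4     1     0     0     1     1     0     1     1     1     1     1     1     2     1     1
          5     1     0     0     1     1     1     1     1     2     2     2     2     3     3     3

3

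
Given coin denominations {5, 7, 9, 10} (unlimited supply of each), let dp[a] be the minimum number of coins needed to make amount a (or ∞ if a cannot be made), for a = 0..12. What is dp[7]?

1

 a  0  1  2  3  4  5  6  7  8  9 10 11 12
dp  0  -  -  -  -  1  -  1  -  1  1  -  2
(- denotes ∞ / unreachable)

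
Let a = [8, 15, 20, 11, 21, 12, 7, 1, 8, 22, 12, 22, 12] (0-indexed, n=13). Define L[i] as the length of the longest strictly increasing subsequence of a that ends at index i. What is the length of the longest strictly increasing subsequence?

   i    0    1    2    3    4    5    6    7    8    9   10   11   12
a[i]    8   15   20   11   21   12    7    1    8   22   12   22   12
L[i]    1    2    3    2    4    3    1    1    2    5    3    5    3

5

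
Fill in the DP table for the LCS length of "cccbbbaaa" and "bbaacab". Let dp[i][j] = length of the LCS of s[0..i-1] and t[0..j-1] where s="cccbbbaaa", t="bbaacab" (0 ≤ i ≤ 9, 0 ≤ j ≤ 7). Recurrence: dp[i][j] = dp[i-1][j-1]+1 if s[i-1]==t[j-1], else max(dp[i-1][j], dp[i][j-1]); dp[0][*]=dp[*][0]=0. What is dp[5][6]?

2

   ''  b  b  a  a  c  a  b
''  0  0  0  0  0  0  0  0
 c  0  0  0  0  0  1  1  1
 c  0  0  0  0  0  1  1  1
 c  0  0  0  0  0  1  1  1
 b  0  1  1  1  1  1  1  2
 b  0  1  2  2  2  2  2  2
 b  0  1  2  2  2  2  2  3
 a  0  1  2  3  3  3  3  3
 a  0  1  2  3  4  4  4  4
 a  0  1  2  3  4  4  5  5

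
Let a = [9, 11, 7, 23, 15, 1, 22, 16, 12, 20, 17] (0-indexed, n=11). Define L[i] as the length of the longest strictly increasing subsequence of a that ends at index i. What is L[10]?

5

   i    0    1    2    3    4    5    6    7    8    9   10
a[i]    9   11    7   23   15    1   22   16   12   20   17
L[i]    1    2    1    3    3    1    4    4    3    5    5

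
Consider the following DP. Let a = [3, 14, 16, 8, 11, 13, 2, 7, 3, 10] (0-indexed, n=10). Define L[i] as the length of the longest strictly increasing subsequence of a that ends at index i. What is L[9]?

   i    0    1    2    3    4    5    6    7    8    9
a[i]    3   14   16    8   11   13    2    7    3   10
L[i]    1    2    3    2    3    4    1    2    2    3

3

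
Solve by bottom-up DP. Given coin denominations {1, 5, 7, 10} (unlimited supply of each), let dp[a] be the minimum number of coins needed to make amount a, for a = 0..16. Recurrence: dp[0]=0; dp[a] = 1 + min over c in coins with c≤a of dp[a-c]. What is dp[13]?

 a  0  1  2  3  4  5  6  7  8  9 10 11 12 13 14 15 16
dp  0  1  2  3  4  1  2  1  2  3  1  2  2  3  2  2  3

3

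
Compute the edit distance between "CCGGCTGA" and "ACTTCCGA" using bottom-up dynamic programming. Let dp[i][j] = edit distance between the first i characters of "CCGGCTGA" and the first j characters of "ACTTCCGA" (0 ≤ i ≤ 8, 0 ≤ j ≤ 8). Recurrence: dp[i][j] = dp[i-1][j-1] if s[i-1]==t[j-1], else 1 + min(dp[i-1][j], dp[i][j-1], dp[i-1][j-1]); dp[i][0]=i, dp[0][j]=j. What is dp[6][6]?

4

   ''  A  C  T  T  C  C  G  A
''  0  1  2  3  4  5  6  7  8
 C  1  1  1  2  3  4  5  6  7
 C  2  2  1  2  3  3  4  5  6
 G  3  3  2  2  3  4  4  4  5
 G  4  4  3  3  3  4  5  4  5
 C  5  5  4  4  4  3  4  5  5
 T  6  6  5  4  4  4  4  5  6
 G  7  7  6  5  5  5  5  4  5
 A  8  7  7  6  6  6  6  5  4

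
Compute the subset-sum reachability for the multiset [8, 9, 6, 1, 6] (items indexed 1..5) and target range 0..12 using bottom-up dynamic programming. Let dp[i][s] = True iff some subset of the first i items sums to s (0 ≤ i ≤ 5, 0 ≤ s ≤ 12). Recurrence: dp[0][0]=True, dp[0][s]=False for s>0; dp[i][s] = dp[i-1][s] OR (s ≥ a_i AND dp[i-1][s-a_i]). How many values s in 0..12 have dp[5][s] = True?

8

i\s   0   1   2   3   4   5   6   7   8   9  10  11  12
  0   T   F   F   F   F   F   F   F   F   F   F   F   F
  1   T   F   F   F   F   F   F   F   T   F   F   F   F
  2   T   F   F   F   F   F   F   F   T   T   F   F   F
  3   T   F   F   F   F   F   T   F   T   T   F   F   F
  4   T   T   F   F   F   F   T   T   T   T   T   F   F
  5   T   T   F   F   F   F   T   T   T   T   T   F   T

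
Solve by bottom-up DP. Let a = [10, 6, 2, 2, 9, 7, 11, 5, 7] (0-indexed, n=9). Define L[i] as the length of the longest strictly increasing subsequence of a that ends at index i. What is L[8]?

3

   i    0    1    2    3    4    5    6    7    8
a[i]   10    6    2    2    9    7   11    5    7
L[i]    1    1    1    1    2    2    3    2    3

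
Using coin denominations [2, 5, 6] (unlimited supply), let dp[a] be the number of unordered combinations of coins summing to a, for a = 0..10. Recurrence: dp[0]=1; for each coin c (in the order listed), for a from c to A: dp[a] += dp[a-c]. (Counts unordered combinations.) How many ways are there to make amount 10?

after  coin     0     1     2     3     4     5     6     7     8     9    10
          2     1     0     1     0     1     0     1     0     1     0     1
          5     1     0     1     0     1     1     1     1     1     1     2
          6     1     0     1     0     1     1     2     1     2     1     3

3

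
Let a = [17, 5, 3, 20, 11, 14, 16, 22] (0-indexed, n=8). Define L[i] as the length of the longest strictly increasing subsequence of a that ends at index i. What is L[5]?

   i    0    1    2    3    4    5    6    7
a[i]   17    5    3   20   11   14   16   22
L[i]    1    1    1    2    2    3    4    5

3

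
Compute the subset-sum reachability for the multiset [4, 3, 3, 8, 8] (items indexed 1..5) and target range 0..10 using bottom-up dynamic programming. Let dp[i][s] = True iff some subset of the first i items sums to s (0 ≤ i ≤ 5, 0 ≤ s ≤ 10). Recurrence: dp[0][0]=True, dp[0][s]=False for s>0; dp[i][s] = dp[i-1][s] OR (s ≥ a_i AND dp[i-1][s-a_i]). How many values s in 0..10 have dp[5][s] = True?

7

i\s   0   1   2   3   4   5   6   7   8   9  10
  0   T   F   F   F   F   F   F   F   F   F   F
  1   T   F   F   F   T   F   F   F   F   F   F
  2   T   F   F   T   T   F   F   T   F   F   F
  3   T   F   F   T   T   F   T   T   F   F   T
  4   T   F   F   T   T   F   T   T   T   F   T
  5   T   F   F   T   T   F   T   T   T   F   T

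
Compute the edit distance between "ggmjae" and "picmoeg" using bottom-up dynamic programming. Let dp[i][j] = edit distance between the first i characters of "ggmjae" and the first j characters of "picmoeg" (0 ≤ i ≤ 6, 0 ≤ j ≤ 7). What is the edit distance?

6

   ''  p  i  c  m  o  e  g
''  0  1  2  3  4  5  6  7
 g  1  1  2  3  4  5  6  6
 g  2  2  2  3  4  5  6  6
 m  3  3  3  3  3  4  5  6
 j  4  4  4  4  4  4  5  6
 a  5  5  5  5  5  5  5  6
 e  6  6  6  6  6  6  5  6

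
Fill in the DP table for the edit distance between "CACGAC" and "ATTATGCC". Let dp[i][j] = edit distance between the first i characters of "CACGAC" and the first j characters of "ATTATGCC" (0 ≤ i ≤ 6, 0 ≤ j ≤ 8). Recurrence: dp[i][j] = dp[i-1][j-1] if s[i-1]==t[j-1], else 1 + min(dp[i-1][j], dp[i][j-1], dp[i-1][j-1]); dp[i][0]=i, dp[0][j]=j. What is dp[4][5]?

   ''  A  T  T  A  T  G  C  C
''  0  1  2  3  4  5  6  7  8
 C  1  1  2  3  4  5  6  6  7
 A  2  1  2  3  3  4  5  6  7
 C  3  2  2  3  4  4  5  5  6
 G  4  3  3  3  4  5  4  5  6
 A  5  4  4  4  3  4  5  5  6
 C  6  5  5  5  4  4  5  5  5

5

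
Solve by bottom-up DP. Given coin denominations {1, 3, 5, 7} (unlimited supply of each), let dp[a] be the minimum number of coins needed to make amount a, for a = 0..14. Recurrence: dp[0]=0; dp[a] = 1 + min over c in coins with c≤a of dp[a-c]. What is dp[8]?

 a  0  1  2  3  4  5  6  7  8  9 10 11 12 13 14
dp  0  1  2  1  2  1  2  1  2  3  2  3  2  3  2

2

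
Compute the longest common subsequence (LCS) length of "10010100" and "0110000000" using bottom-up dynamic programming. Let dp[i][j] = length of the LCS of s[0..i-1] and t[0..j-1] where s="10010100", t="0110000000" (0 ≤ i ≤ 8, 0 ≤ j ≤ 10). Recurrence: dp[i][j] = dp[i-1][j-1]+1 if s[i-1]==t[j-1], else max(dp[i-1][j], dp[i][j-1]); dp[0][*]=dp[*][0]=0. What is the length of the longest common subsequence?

   ''  0  1  1  0  0  0  0  0  0  0
''  0  0  0  0  0  0  0  0  0  0  0
 1  0  0  1  1  1  1  1  1  1  1  1
 0  0  1  1  1  2  2  2  2  2  2  2
 0  0  1  1  1  2  3  3  3  3  3  3
 1  0  1  2  2  2  3  3  3  3  3  3
 0  0  1  2  2  3  3  4  4  4  4  4
 1  0  1  2  3  3  3  4  4  4  4  4
 0  0  1  2  3  4  4  4  5  5  5  5
 0  0  1  2  3  4  5  5  5  6  6  6

6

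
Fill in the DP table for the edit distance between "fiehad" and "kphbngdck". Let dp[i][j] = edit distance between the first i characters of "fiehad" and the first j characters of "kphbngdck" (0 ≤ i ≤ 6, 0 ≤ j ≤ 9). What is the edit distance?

   ''  k  p  h  b  n  g  d  c  k
''  0  1  2  3  4  5  6  7  8  9
 f  1  1  2  3  4  5  6  7  8  9
 i  2  2  2  3  4  5  6  7  8  9
 e  3  3  3  3  4  5  6  7  8  9
 h  4  4  4  3  4  5  6  7  8  9
 a  5  5  5  4  4  5  6  7  8  9
 d  6  6  6  5  5  5  6  6  7  8

8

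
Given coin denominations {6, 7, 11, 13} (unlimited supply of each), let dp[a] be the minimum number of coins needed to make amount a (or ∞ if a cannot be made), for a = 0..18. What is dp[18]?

 a  0  1  2  3  4  5  6  7  8  9 10 11 12 13 14 15 16 17 18
dp  0  -  -  -  -  -  1  1  -  -  -  1  2  1  2  -  -  2  2
(- denotes ∞ / unreachable)

2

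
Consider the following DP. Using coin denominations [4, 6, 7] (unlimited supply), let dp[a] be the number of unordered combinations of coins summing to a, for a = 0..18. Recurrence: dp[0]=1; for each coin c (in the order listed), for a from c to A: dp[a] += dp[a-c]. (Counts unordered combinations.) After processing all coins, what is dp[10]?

1

after  coin     0     1     2     3     4     5     6     7     8     9    10    11    12    13    14    15    16    17    18
          4     1     0     0     0     1     0     0     0     1     0     0     0     1     0     0     0     1     0     0
          6     1     0     0     0     1     0     1     0     1     0     1     0     2     0     1     0     2     0     2
          7     1     0     0     0     1     0     1     1     1     0     1     1     2     1     2     1     2     1     3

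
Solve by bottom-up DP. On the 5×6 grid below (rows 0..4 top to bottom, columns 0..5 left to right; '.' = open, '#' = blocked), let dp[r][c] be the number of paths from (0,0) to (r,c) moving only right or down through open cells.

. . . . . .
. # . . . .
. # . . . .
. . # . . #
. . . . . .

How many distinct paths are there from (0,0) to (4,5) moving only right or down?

14

r\c   0   1   2   3   4   5
  0   1   1   1   1   1   1
  1   1   0   1   2   3   4
  2   1   0   1   3   6  10
  3   1   1   0   3   9   0
  4   1   2   2   5  14  14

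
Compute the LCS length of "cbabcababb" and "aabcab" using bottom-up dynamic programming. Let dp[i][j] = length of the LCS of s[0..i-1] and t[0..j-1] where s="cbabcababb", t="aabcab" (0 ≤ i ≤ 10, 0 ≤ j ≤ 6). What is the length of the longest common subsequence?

5

   ''  a  a  b  c  a  b
''  0  0  0  0  0  0  0
 c  0  0  0  0  1  1  1
 b  0  0  0  1  1  1  2
 a  0  1  1  1  1  2  2
 b  0  1  1  2  2  2  3
 c  0  1  1  2  3  3  3
 a  0  1  2  2  3  4  4
 b  0  1  2  3  3  4  5
 a  0  1  2  3  3  4  5
 b  0  1  2  3  3  4  5
 b  0  1  2  3  3  4  5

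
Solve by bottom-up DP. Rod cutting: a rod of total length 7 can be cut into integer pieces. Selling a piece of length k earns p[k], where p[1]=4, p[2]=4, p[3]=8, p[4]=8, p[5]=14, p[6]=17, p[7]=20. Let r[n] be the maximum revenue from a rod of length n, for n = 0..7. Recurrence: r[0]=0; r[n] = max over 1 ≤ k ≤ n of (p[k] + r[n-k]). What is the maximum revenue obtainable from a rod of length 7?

   n    0    1    2    3    4    5    6    7
r[n]    0    4    8   12   16   20   24   28

28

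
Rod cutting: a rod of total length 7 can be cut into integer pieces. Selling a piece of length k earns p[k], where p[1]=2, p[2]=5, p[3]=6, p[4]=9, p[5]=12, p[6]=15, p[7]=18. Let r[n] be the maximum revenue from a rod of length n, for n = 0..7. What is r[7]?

   n    0    1    2    3    4    5    6    7
r[n]    0    2    5    7   10   12   15   18

18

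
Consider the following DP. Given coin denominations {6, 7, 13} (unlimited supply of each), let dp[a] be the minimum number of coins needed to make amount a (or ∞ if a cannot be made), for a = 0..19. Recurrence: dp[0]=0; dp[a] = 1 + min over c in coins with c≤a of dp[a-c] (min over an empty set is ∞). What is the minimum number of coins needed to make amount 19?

2

 a  0  1  2  3  4  5  6  7  8  9 10 11 12 13 14 15 16 17 18 19
dp  0  -  -  -  -  -  1  1  -  -  -  -  2  1  2  -  -  -  3  2
(- denotes ∞ / unreachable)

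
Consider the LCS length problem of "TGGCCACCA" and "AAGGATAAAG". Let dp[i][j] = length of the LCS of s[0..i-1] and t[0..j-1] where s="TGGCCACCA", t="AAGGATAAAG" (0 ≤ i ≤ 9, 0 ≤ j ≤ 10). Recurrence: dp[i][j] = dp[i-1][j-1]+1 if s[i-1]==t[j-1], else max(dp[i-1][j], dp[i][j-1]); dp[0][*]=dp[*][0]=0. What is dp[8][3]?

1

   ''  A  A  G  G  A  T  A  A  A  G
''  0  0  0  0  0  0  0  0  0  0  0
 T  0  0  0  0  0  0  1  1  1  1  1
 G  0  0  0  1  1  1  1  1  1  1  2
 G  0  0  0  1  2  2  2  2  2  2  2
 C  0  0  0  1  2  2  2  2  2  2  2
 C  0  0  0  1  2  2  2  2  2  2  2
 A  0  1  1  1  2  3  3  3  3  3  3
 C  0  1  1  1  2  3  3  3  3  3  3
 C  0  1  1  1  2  3  3  3  3  3  3
 A  0  1  2  2  2  3  3  4  4  4  4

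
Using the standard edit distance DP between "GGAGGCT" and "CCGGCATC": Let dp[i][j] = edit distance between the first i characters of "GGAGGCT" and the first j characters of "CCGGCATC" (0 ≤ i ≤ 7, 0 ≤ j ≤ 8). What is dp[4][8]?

   ''  C  C  G  G  C  A  T  C
''  0  1  2  3  4  5  6  7  8
 G  1  1  2  2  3  4  5  6  7
 G  2  2  2  2  2  3  4  5  6
 A  3  3  3  3  3  3  3  4  5
 G  4  4  4  3  3  4  4  4  5
 G  5  5  5  4  3  4  5  5  5
 C  6  5  5  5  4  3  4  5  5
 T  7  6  6  6  5  4  4  4  5

5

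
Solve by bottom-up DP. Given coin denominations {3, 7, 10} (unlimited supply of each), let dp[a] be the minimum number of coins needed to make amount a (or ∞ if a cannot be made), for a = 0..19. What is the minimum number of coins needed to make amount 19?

4

 a  0  1  2  3  4  5  6  7  8  9 10 11 12 13 14 15 16 17 18 19
dp  0  -  -  1  -  -  2  1  -  3  1  -  4  2  2  5  3  2  6  4
(- denotes ∞ / unreachable)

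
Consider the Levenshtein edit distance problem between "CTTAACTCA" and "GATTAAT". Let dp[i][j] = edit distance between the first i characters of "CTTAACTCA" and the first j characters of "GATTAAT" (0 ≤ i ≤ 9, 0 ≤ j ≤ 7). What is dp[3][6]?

   ''  G  A  T  T  A  A  T
''  0  1  2  3  4  5  6  7
 C  1  1  2  3  4  5  6  7
 T  2  2  2  2  3  4  5  6
 T  3  3  3  2  2  3  4  5
 A  4  4  3  3  3  2  3  4
 A  5  5  4  4  4  3  2  3
 C  6  6  5  5  5  4  3  3
 T  7  7  6  5  5  5  4  3
 C  8  8  7  6  6  6  5  4
 A  9  9  8  7  7  6  6  5

4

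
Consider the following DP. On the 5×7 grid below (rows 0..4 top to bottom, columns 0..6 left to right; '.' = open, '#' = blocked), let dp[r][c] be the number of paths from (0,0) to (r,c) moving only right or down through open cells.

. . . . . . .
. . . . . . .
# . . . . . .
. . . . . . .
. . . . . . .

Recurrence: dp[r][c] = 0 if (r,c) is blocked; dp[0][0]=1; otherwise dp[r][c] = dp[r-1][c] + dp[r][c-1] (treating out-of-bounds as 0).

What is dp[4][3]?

25

r\c   0   1   2   3   4   5   6
  0   1   1   1   1   1   1   1
  1   1   2   3   4   5   6   7
  2   0   2   5   9  14  20  27
  3   0   2   7  16  30  50  77
  4   0   2   9  25  55 105 182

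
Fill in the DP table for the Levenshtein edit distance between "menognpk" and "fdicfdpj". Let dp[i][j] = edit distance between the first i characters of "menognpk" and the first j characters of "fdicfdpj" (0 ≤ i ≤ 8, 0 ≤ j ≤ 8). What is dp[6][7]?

7

   ''  f  d  i  c  f  d  p  j
''  0  1  2  3  4  5  6  7  8
 m  1  1  2  3  4  5  6  7  8
 e  2  2  2  3  4  5  6  7  8
 n  3  3  3  3  4  5  6  7  8
 o  4  4  4  4  4  5  6  7  8
 g  5  5  5  5  5  5  6  7  8
 n  6  6  6  6  6  6  6  7  8
 p  7  7  7  7  7  7  7  6  7
 k  8  8  8  8  8  8  8  7  7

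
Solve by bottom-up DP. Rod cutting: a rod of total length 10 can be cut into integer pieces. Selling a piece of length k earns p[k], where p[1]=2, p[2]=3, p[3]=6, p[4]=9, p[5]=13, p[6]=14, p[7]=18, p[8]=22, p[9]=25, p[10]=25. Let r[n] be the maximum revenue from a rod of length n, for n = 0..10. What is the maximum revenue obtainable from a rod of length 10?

   n    0    1    2    3    4    5    6    7    8    9   10
r[n]    0    2    4    6    9   13   15   18   22   25   27

27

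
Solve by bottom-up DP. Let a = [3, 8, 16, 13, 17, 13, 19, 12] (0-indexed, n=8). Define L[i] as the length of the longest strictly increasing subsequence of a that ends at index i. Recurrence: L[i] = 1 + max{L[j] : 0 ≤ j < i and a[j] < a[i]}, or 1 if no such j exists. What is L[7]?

   i    0    1    2    3    4    5    6    7
a[i]    3    8   16   13   17   13   19   12
L[i]    1    2    3    3    4    3    5    3

3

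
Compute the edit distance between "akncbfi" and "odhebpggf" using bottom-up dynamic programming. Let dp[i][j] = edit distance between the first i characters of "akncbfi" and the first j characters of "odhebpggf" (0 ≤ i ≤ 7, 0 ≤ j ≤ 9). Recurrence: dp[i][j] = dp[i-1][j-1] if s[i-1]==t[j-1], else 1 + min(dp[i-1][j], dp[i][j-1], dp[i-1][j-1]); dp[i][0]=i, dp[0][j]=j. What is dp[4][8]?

   ''  o  d  h  e  b  p  g  g  f
''  0  1  2  3  4  5  6  7  8  9
 a  1  1  2  3  4  5  6  7  8  9
 k  2  2  2  3  4  5  6  7  8  9
 n  3  3  3  3  4  5  6  7  8  9
 c  4  4  4  4  4  5  6  7  8  9
 b  5  5  5  5  5  4  5  6  7  8
 f  6  6  6  6  6  5  5  6  7  7
 i  7  7  7  7  7  6  6  6  7  8

8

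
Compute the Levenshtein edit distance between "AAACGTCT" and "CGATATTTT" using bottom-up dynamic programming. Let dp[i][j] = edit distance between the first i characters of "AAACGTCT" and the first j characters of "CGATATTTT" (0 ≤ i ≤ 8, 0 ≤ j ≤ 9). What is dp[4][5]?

4

   ''  C  G  A  T  A  T  T  T  T
''  0  1  2  3  4  5  6  7  8  9
 A  1  1  2  2  3  4  5  6  7  8
 A  2  2  2  2  3  3  4  5  6  7
 A  3  3  3  2  3  3  4  5  6  7
 C  4  3  4  3  3  4  4  5  6  7
 G  5  4  3  4  4  4  5  5  6  7
 T  6  5  4  4  4  5  4  5  5  6
 C  7  6  5  5  5  5  5  5  6  6
 T  8  7  6  6  5  6  5  5  5  6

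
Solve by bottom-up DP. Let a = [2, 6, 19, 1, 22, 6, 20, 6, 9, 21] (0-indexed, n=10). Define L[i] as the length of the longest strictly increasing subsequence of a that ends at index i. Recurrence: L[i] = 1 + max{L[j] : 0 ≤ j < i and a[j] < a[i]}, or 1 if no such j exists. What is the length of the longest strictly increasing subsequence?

5

   i    0    1    2    3    4    5    6    7    8    9
a[i]    2    6   19    1   22    6   20    6    9   21
L[i]    1    2    3    1    4    2    4    2    3    5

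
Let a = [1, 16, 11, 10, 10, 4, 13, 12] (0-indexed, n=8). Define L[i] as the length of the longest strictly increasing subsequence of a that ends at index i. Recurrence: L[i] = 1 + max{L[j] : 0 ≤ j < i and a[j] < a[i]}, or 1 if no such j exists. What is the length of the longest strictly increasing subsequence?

   i    0    1    2    3    4    5    6    7
a[i]    1   16   11   10   10    4   13   12
L[i]    1    2    2    2    2    2    3    3

3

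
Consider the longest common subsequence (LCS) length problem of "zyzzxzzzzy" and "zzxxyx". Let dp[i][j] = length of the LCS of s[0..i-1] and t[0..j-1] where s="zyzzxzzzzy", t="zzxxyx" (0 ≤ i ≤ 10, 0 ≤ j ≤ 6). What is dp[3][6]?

   ''  z  z  x  x  y  x
''  0  0  0  0  0  0  0
 z  0  1  1  1  1  1  1
 y  0  1  1  1  1  2  2
 z  0  1  2  2  2  2  2
 z  0  1  2  2  2  2  2
 x  0  1  2  3  3  3  3
 z  0  1  2  3  3  3  3
 z  0  1  2  3  3  3  3
 z  0  1  2  3  3  3  3
 z  0  1  2  3  3  3  3
 y  0  1  2  3  3  4  4

2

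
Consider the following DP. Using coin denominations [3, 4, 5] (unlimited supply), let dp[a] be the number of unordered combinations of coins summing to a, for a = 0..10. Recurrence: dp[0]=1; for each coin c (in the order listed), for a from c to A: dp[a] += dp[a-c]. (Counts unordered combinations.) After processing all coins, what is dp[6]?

after  coin     0     1     2     3     4     5     6     7     8     9    10
          3     1     0     0     1     0     0     1     0     0     1     0
          4     1     0     0     1     1     0     1     1     1     1     1
          5     1     0     0     1     1     1     1     1     2     2     2

1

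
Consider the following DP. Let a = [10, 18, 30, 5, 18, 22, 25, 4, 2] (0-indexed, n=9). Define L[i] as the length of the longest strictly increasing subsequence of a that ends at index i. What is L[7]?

1

   i    0    1    2    3    4    5    6    7    8
a[i]   10   18   30    5   18   22   25    4    2
L[i]    1    2    3    1    2    3    4    1    1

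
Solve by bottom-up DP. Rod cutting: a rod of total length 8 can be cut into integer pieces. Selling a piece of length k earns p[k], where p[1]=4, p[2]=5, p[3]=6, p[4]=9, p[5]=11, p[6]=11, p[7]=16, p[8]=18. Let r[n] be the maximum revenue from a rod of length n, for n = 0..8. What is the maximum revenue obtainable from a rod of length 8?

   n    0    1    2    3    4    5    6    7    8
r[n]    0    4    8   12   16   20   24   28   32

32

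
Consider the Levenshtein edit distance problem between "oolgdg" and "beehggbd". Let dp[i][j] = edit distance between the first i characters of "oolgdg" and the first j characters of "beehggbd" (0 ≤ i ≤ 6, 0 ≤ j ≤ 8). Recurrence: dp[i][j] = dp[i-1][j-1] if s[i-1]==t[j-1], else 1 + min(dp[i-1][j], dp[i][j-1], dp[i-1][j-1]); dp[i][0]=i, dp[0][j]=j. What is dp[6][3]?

   ''  b  e  e  h  g  g  b  d
''  0  1  2  3  4  5  6  7  8
 o  1  1  2  3  4  5  6  7  8
 o  2  2  2  3  4  5  6  7  8
 l  3  3  3  3  4  5  6  7  8
 g  4  4  4  4  4  4  5  6  7
 d  5  5  5  5  5  5  5  6  6
 g  6  6  6  6  6  5  5  6  7

6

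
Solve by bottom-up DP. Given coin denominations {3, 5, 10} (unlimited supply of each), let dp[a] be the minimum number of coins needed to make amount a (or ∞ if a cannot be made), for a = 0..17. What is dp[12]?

 a  0  1  2  3  4  5  6  7  8  9 10 11 12 13 14 15 16 17
dp  0  -  -  1  -  1  2  -  2  3  1  3  4  2  4  2  3  5
(- denotes ∞ / unreachable)

4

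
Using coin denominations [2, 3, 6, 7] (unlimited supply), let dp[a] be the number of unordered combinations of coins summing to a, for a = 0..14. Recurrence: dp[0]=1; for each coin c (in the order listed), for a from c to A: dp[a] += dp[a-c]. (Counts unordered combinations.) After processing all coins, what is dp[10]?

after  coin     0     1     2     3     4     5     6     7     8     9    10    11    12    13    14
          2     1     0     1     0     1     0     1     0     1     0     1     0     1     0     1
          3     1     0     1     1     1     1     2     1     2     2     2     2     3     2     3
          6     1     0     1     1     1     1     3     1     3     3     3     3     6     3     6
          7     1     0     1     1     1     1     3     2     3     4     4     4     7     6     8

4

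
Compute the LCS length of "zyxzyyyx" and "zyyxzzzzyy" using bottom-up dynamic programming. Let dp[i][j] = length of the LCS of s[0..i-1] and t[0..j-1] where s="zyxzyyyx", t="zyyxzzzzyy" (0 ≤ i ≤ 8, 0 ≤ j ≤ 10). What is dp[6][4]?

3

   ''  z  y  y  x  z  z  z  z  y  y
''  0  0  0  0  0  0  0  0  0  0  0
 z  0  1  1  1  1  1  1  1  1  1  1
 y  0  1  2  2  2  2  2  2  2  2  2
 x  0  1  2  2  3  3  3  3  3  3  3
 z  0  1  2  2  3  4  4  4  4  4  4
 y  0  1  2  3  3  4  4  4  4  5  5
 y  0  1  2  3  3  4  4  4  4  5  6
 y  0  1  2  3  3  4  4  4  4  5  6
 x  0  1  2  3  4  4  4  4  4  5  6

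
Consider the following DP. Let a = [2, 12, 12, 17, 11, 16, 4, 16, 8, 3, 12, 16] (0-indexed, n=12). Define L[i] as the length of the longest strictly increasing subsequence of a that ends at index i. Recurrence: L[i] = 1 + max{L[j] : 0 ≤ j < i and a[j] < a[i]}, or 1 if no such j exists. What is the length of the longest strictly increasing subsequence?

5

   i    0    1    2    3    4    5    6    7    8    9   10   11
a[i]    2   12   12   17   11   16    4   16    8    3   12   16
L[i]    1    2    2    3    2    3    2    3    3    2    4    5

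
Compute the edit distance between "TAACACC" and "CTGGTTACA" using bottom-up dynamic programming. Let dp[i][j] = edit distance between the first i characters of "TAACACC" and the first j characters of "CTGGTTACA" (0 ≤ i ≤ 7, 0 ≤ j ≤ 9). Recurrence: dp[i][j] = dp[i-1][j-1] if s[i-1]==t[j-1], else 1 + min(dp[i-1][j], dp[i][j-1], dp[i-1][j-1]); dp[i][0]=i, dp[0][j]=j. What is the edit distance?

   ''  C  T  G  G  T  T  A  C  A
''  0  1  2  3  4  5  6  7  8  9
 T  1  1  1  2  3  4  5  6  7  8
 A  2  2  2  2  3  4  5  5  6  7
 A  3  3  3  3  3  4  5  5  6  6
 C  4  3  4  4  4  4  5  6  5  6
 A  5  4  4  5  5  5  5  5  6  5
 C  6  5  5  5  6  6  6  6  5  6
 C  7  6  6  6  6  7  7  7  6  6

6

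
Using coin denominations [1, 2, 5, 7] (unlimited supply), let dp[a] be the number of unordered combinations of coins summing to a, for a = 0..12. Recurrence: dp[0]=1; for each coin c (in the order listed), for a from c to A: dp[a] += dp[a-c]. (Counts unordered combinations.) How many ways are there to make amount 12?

17

after  coin     0     1     2     3     4     5     6     7     8     9    10    11    12
          1     1     1     1     1     1     1     1     1     1     1     1     1     1
          2     1     1     2     2     3     3     4     4     5     5     6     6     7
          5     1     1     2     2     3     4     5     6     7     8    10    11    13
          7     1     1     2     2     3     4     5     7     8    10    12    14    17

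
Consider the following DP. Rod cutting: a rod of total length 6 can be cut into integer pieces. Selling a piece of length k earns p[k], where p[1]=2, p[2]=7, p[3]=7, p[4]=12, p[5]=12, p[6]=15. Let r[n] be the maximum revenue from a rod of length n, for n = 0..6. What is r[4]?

14

   n    0    1    2    3    4    5    6
r[n]    0    2    7    9   14   16   21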